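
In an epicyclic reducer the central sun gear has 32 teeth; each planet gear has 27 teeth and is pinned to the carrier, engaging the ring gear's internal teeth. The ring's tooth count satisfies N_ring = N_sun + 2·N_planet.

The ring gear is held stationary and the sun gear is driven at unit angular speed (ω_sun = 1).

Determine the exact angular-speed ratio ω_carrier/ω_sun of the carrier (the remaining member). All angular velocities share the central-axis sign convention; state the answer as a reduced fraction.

N_ring = 32 + 2·27 = 86
32(ω_s−ω_c) = −86(ω_r−ω_c),  ω_r=0, ω_s=1
32(1−ω_c) = −86(0−ω_c)  ⇒  118ω_c = 32  ⇒  ω_c = 16/59
ω_c/ω_s = 16/59

16/59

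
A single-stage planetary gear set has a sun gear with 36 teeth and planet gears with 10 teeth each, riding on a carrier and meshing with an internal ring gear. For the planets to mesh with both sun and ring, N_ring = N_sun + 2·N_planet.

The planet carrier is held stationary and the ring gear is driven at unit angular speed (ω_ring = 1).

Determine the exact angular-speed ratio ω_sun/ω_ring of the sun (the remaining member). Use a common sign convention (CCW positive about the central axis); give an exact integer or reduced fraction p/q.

N_ring = 36 + 2·10 = 56
36(ω_s−ω_c) = −56(ω_r−ω_c),  ω_c=0, ω_r=1
ω_s = 0 − (56/36)(1−0) = -14/9
ω_s/ω_r = -14/9

-14/9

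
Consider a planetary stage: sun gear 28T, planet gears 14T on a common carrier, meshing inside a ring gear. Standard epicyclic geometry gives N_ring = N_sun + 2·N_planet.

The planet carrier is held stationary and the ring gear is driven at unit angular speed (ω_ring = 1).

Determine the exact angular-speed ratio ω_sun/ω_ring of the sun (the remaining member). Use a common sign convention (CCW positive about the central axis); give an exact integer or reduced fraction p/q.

-2

N_ring = 28 + 2·14 = 56
28(ω_s−ω_c) = −56(ω_r−ω_c),  ω_c=0, ω_r=1
ω_s = 0 − (56/28)(1−0) = -2
ω_s/ω_r = -2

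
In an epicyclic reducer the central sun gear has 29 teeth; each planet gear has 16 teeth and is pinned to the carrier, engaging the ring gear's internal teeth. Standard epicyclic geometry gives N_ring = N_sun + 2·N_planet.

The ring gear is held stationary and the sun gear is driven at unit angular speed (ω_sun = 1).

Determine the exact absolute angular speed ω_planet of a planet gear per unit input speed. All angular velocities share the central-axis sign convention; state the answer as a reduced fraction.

-29/32

N_ring = 29 + 2·16 = 61
29(ω_s−ω_c) = −61(ω_r−ω_c),  ω_r=0, ω_s=1
29(1−ω_c) = −61(0−ω_c)  ⇒  90ω_c = 29  ⇒  ω_c = 29/90
sun–planet: 29·(1−29/90) = −16·(ω_p−ω_c)  ⇒  ω_p−ω_c = −(29/16)·(61/90) = -1769/1440
ω_p = 29/90 − 1769/1440 = -29/32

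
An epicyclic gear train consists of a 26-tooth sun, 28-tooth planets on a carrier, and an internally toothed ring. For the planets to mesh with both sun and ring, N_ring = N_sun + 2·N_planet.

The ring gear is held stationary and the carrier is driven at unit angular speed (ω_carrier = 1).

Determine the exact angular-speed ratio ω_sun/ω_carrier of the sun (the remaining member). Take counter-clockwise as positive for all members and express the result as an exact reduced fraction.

54/13

N_ring = 26 + 2·28 = 82
26(ω_s−ω_c) = −82(ω_r−ω_c),  ω_r=0, ω_c=1
ω_s = 1 − (82/26)(0−1) = 54/13
ω_s/ω_c = 54/13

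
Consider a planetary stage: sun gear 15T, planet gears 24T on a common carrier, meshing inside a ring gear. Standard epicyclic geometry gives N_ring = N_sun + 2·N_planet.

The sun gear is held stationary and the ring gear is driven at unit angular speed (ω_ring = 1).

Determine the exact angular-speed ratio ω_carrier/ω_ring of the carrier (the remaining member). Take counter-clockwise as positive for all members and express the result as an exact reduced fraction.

N_ring = 15 + 2·24 = 63
15(ω_s−ω_c) = −63(ω_r−ω_c),  ω_s=0, ω_r=1
15(0−ω_c) = −63(1−ω_c)  ⇒  78ω_c = 63  ⇒  ω_c = 21/26
ω_c/ω_r = 21/26

21/26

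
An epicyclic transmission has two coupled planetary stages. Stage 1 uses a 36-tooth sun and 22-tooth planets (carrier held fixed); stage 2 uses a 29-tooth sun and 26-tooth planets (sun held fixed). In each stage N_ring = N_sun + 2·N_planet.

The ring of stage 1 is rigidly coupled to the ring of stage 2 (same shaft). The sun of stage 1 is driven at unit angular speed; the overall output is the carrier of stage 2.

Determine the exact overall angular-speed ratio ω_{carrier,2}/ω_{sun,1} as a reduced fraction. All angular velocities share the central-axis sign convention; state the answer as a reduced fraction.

-729/2200

Stage 1: N_ring = 36 + 2·22 = 80
Stage 1: 36(ω_s−ω_c) = −80(ω_r−ω_c),  ω_c=0, ω_s=1
Stage 1: ω_r = 0 − (36/80)(1−0) = -9/20
  ⇒ ω_r¹/ω_s¹ = -9/20
Stage 2: N_ring = 29 + 2·26 = 81
Stage 2: 29(ω_s−ω_c) = −81(ω_r−ω_c),  ω_s=0, ω_r=1
Stage 2: 29(0−ω_c) = −81(1−ω_c)  ⇒  110ω_c = 81  ⇒  ω_c = 81/110
  ⇒ ω_c²/ω_r² = 81/110
Coupling ω_r² = ω_r¹ ⇒ overall = -9/20 × 81/110 = -729/2200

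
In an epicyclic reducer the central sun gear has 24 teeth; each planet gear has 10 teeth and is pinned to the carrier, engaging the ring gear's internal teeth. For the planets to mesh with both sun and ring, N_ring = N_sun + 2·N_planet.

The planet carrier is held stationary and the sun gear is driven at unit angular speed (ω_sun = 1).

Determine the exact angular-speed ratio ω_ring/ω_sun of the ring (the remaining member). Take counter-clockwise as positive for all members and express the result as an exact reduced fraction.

-6/11

N_ring = 24 + 2·10 = 44
24(ω_s−ω_c) = −44(ω_r−ω_c),  ω_c=0, ω_s=1
ω_r = 0 − (24/44)(1−0) = -6/11
ω_r/ω_s = -6/11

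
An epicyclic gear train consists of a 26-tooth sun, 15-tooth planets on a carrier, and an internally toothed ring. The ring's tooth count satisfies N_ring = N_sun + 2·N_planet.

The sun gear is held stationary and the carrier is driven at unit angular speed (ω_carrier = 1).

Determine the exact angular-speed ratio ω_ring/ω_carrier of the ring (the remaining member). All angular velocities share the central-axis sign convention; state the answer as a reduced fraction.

N_ring = 26 + 2·15 = 56
26(ω_s−ω_c) = −56(ω_r−ω_c),  ω_s=0, ω_c=1
ω_r = 1 − (26/56)(0−1) = 41/28
ω_r/ω_c = 41/28

41/28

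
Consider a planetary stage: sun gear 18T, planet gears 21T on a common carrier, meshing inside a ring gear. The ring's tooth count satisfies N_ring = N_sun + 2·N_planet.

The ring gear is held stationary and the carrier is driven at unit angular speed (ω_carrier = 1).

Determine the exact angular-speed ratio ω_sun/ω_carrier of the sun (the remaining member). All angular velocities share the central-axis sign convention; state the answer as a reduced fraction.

N_ring = 18 + 2·21 = 60
18(ω_s−ω_c) = −60(ω_r−ω_c),  ω_r=0, ω_c=1
ω_s = 1 − (60/18)(0−1) = 13/3
ω_s/ω_c = 13/3

13/3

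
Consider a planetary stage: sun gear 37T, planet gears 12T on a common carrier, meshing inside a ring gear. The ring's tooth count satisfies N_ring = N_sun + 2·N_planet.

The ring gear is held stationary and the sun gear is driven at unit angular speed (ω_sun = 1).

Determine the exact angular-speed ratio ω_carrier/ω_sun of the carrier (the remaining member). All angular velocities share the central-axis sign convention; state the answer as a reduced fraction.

N_ring = 37 + 2·12 = 61
37(ω_s−ω_c) = −61(ω_r−ω_c),  ω_r=0, ω_s=1
37(1−ω_c) = −61(0−ω_c)  ⇒  98ω_c = 37  ⇒  ω_c = 37/98
ω_c/ω_s = 37/98

37/98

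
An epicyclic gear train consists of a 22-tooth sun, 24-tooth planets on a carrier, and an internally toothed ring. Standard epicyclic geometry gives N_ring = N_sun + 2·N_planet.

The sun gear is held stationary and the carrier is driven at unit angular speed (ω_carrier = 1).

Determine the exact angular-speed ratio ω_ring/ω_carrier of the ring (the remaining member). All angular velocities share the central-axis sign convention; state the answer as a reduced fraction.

N_ring = 22 + 2·24 = 70
22(ω_s−ω_c) = −70(ω_r−ω_c),  ω_s=0, ω_c=1
ω_r = 1 − (22/70)(0−1) = 46/35
ω_r/ω_c = 46/35

46/35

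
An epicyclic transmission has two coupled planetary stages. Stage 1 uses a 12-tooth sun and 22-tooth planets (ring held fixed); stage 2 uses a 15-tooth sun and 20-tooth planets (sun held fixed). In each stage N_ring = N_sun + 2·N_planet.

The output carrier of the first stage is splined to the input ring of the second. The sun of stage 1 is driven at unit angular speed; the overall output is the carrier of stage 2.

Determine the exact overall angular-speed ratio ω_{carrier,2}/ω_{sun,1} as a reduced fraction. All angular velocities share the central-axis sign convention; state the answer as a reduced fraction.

33/238

Stage 1: N_ring = 12 + 2·22 = 56
Stage 1: 12(ω_s−ω_c) = −56(ω_r−ω_c),  ω_r=0, ω_s=1
Stage 1: 12(1−ω_c) = −56(0−ω_c)  ⇒  68ω_c = 12  ⇒  ω_c = 3/17
  ⇒ ω_c¹/ω_s¹ = 3/17
Stage 2: N_ring = 15 + 2·20 = 55
Stage 2: 15(ω_s−ω_c) = −55(ω_r−ω_c),  ω_s=0, ω_r=1
Stage 2: 15(0−ω_c) = −55(1−ω_c)  ⇒  70ω_c = 55  ⇒  ω_c = 11/14
  ⇒ ω_c²/ω_r² = 11/14
Coupling ω_r² = ω_c¹ ⇒ overall = 3/17 × 11/14 = 33/238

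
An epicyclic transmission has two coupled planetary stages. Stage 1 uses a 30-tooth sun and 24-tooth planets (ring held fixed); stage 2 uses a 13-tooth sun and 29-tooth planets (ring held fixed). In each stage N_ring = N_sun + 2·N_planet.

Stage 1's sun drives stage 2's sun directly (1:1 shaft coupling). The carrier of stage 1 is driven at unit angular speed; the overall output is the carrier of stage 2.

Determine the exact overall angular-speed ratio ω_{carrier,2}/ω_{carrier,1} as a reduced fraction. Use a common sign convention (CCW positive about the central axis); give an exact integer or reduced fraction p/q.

39/70

Stage 1: N_ring = 30 + 2·24 = 78
Stage 1: 30(ω_s−ω_c) = −78(ω_r−ω_c),  ω_r=0, ω_c=1
Stage 1: ω_s = 1 − (78/30)(0−1) = 18/5
  ⇒ ω_s¹/ω_c¹ = 18/5
Stage 2: N_ring = 13 + 2·29 = 71
Stage 2: 13(ω_s−ω_c) = −71(ω_r−ω_c),  ω_r=0, ω_s=1
Stage 2: 13(1−ω_c) = −71(0−ω_c)  ⇒  84ω_c = 13  ⇒  ω_c = 13/84
  ⇒ ω_c²/ω_s² = 13/84
Coupling ω_s² = ω_s¹ ⇒ overall = 18/5 × 13/84 = 39/70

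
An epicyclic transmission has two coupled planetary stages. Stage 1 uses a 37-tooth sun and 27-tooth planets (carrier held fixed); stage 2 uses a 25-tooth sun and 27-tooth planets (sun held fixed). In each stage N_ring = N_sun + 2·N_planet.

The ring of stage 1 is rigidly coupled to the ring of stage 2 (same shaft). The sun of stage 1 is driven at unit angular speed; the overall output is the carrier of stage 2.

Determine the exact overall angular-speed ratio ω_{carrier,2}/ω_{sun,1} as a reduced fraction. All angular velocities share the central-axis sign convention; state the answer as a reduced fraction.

Stage 1: N_ring = 37 + 2·27 = 91
Stage 1: 37(ω_s−ω_c) = −91(ω_r−ω_c),  ω_c=0, ω_s=1
Stage 1: ω_r = 0 − (37/91)(1−0) = -37/91
  ⇒ ω_r¹/ω_s¹ = -37/91
Stage 2: N_ring = 25 + 2·27 = 79
Stage 2: 25(ω_s−ω_c) = −79(ω_r−ω_c),  ω_s=0, ω_r=1
Stage 2: 25(0−ω_c) = −79(1−ω_c)  ⇒  104ω_c = 79  ⇒  ω_c = 79/104
  ⇒ ω_c²/ω_r² = 79/104
Coupling ω_r² = ω_r¹ ⇒ overall = -37/91 × 79/104 = -2923/9464

-2923/9464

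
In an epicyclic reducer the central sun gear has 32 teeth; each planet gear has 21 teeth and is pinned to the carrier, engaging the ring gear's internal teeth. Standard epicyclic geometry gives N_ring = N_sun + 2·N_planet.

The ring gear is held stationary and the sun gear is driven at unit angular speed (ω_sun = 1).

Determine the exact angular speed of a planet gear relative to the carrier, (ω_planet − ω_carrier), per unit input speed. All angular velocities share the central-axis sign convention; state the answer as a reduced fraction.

N_ring = 32 + 2·21 = 74
32(ω_s−ω_c) = −74(ω_r−ω_c),  ω_r=0, ω_s=1
32(1−ω_c) = −74(0−ω_c)  ⇒  106ω_c = 32  ⇒  ω_c = 16/53
sun–planet: 32·(1−16/53) = −21·(ω_p−ω_c)  ⇒  ω_p−ω_c = −(32/21)·(37/53) = -1184/1113

-1184/1113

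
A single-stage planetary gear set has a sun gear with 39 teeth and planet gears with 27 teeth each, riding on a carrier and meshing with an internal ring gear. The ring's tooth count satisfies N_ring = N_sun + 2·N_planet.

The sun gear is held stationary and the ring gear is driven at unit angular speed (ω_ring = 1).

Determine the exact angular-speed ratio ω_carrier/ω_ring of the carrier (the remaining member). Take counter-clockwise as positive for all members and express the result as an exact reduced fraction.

31/44

N_ring = 39 + 2·27 = 93
39(ω_s−ω_c) = −93(ω_r−ω_c),  ω_s=0, ω_r=1
39(0−ω_c) = −93(1−ω_c)  ⇒  132ω_c = 93  ⇒  ω_c = 31/44
ω_c/ω_r = 31/44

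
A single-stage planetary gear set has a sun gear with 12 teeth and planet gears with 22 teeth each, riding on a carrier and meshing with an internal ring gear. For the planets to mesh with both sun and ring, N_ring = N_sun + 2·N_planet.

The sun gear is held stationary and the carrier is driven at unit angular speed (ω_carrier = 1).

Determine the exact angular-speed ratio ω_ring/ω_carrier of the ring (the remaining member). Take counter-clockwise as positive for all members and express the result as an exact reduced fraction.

N_ring = 12 + 2·22 = 56
12(ω_s−ω_c) = −56(ω_r−ω_c),  ω_s=0, ω_c=1
ω_r = 1 − (12/56)(0−1) = 17/14
ω_r/ω_c = 17/14

17/14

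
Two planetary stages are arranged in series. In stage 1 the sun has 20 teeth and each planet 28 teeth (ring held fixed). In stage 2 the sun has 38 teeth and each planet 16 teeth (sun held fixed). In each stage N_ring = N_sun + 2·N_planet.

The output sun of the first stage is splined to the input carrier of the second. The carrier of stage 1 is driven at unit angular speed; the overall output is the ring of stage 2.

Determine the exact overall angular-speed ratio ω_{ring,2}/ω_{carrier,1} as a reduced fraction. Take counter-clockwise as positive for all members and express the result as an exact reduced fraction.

1296/175

Stage 1: N_ring = 20 + 2·28 = 76
Stage 1: 20(ω_s−ω_c) = −76(ω_r−ω_c),  ω_r=0, ω_c=1
Stage 1: ω_s = 1 − (76/20)(0−1) = 24/5
  ⇒ ω_s¹/ω_c¹ = 24/5
Stage 2: N_ring = 38 + 2·16 = 70
Stage 2: 38(ω_s−ω_c) = −70(ω_r−ω_c),  ω_s=0, ω_c=1
Stage 2: ω_r = 1 − (38/70)(0−1) = 54/35
  ⇒ ω_r²/ω_c² = 54/35
Coupling ω_c² = ω_s¹ ⇒ overall = 24/5 × 54/35 = 1296/175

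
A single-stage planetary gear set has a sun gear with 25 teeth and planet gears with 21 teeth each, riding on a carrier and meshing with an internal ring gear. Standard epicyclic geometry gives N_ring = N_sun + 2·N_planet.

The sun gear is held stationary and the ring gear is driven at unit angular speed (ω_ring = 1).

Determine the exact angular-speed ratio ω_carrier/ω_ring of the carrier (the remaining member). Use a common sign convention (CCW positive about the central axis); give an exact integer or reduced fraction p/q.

N_ring = 25 + 2·21 = 67
25(ω_s−ω_c) = −67(ω_r−ω_c),  ω_s=0, ω_r=1
25(0−ω_c) = −67(1−ω_c)  ⇒  92ω_c = 67  ⇒  ω_c = 67/92
ω_c/ω_r = 67/92

67/92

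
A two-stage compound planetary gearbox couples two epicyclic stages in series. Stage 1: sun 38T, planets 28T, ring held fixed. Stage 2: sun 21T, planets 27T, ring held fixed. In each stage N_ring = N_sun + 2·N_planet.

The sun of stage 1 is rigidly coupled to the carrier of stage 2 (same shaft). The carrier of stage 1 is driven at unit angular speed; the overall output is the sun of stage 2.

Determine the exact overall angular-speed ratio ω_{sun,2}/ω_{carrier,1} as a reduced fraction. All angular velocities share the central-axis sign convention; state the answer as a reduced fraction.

2112/133

Stage 1: N_ring = 38 + 2·28 = 94
Stage 1: 38(ω_s−ω_c) = −94(ω_r−ω_c),  ω_r=0, ω_c=1
Stage 1: ω_s = 1 − (94/38)(0−1) = 66/19
  ⇒ ω_s¹/ω_c¹ = 66/19
Stage 2: N_ring = 21 + 2·27 = 75
Stage 2: 21(ω_s−ω_c) = −75(ω_r−ω_c),  ω_r=0, ω_c=1
Stage 2: ω_s = 1 − (75/21)(0−1) = 32/7
  ⇒ ω_s²/ω_c² = 32/7
Coupling ω_c² = ω_s¹ ⇒ overall = 66/19 × 32/7 = 2112/133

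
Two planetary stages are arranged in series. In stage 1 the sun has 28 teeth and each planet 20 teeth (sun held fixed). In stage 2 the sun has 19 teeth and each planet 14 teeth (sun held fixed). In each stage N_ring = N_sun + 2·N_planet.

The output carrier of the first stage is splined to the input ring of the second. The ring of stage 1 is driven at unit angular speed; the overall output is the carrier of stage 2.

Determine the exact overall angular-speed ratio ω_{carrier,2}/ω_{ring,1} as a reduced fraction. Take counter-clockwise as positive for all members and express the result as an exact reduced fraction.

Stage 1: N_ring = 28 + 2·20 = 68
Stage 1: 28(ω_s−ω_c) = −68(ω_r−ω_c),  ω_s=0, ω_r=1
Stage 1: 28(0−ω_c) = −68(1−ω_c)  ⇒  96ω_c = 68  ⇒  ω_c = 17/24
  ⇒ ω_c¹/ω_r¹ = 17/24
Stage 2: N_ring = 19 + 2·14 = 47
Stage 2: 19(ω_s−ω_c) = −47(ω_r−ω_c),  ω_s=0, ω_r=1
Stage 2: 19(0−ω_c) = −47(1−ω_c)  ⇒  66ω_c = 47  ⇒  ω_c = 47/66
  ⇒ ω_c²/ω_r² = 47/66
Coupling ω_r² = ω_c¹ ⇒ overall = 17/24 × 47/66 = 799/1584

799/1584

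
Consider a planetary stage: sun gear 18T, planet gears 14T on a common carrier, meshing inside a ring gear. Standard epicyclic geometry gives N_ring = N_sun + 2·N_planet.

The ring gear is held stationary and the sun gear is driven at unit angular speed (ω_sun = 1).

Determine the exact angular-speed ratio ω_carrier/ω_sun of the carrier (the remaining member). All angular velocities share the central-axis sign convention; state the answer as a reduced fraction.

N_ring = 18 + 2·14 = 46
18(ω_s−ω_c) = −46(ω_r−ω_c),  ω_r=0, ω_s=1
18(1−ω_c) = −46(0−ω_c)  ⇒  64ω_c = 18  ⇒  ω_c = 9/32
ω_c/ω_s = 9/32

9/32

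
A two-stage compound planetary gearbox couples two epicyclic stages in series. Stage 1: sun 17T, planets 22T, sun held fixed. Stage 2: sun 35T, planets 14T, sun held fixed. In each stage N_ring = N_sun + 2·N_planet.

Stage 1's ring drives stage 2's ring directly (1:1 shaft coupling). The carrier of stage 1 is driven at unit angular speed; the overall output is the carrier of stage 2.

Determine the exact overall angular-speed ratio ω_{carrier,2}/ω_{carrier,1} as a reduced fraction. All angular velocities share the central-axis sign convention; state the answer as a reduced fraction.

Stage 1: N_ring = 17 + 2·22 = 61
Stage 1: 17(ω_s−ω_c) = −61(ω_r−ω_c),  ω_s=0, ω_c=1
Stage 1: ω_r = 1 − (17/61)(0−1) = 78/61
  ⇒ ω_r¹/ω_c¹ = 78/61
Stage 2: N_ring = 35 + 2·14 = 63
Stage 2: 35(ω_s−ω_c) = −63(ω_r−ω_c),  ω_s=0, ω_r=1
Stage 2: 35(0−ω_c) = −63(1−ω_c)  ⇒  98ω_c = 63  ⇒  ω_c = 9/14
  ⇒ ω_c²/ω_r² = 9/14
Coupling ω_r² = ω_r¹ ⇒ overall = 78/61 × 9/14 = 351/427

351/427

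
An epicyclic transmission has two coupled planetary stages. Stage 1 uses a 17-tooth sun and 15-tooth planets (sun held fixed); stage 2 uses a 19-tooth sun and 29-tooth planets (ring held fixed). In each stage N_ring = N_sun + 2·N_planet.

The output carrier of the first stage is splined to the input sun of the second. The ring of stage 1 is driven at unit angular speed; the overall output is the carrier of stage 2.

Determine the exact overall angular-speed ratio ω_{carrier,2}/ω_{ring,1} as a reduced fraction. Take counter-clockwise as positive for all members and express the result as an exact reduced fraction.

893/6144

Stage 1: N_ring = 17 + 2·15 = 47
Stage 1: 17(ω_s−ω_c) = −47(ω_r−ω_c),  ω_s=0, ω_r=1
Stage 1: 17(0−ω_c) = −47(1−ω_c)  ⇒  64ω_c = 47  ⇒  ω_c = 47/64
  ⇒ ω_c¹/ω_r¹ = 47/64
Stage 2: N_ring = 19 + 2·29 = 77
Stage 2: 19(ω_s−ω_c) = −77(ω_r−ω_c),  ω_r=0, ω_s=1
Stage 2: 19(1−ω_c) = −77(0−ω_c)  ⇒  96ω_c = 19  ⇒  ω_c = 19/96
  ⇒ ω_c²/ω_s² = 19/96
Coupling ω_s² = ω_c¹ ⇒ overall = 47/64 × 19/96 = 893/6144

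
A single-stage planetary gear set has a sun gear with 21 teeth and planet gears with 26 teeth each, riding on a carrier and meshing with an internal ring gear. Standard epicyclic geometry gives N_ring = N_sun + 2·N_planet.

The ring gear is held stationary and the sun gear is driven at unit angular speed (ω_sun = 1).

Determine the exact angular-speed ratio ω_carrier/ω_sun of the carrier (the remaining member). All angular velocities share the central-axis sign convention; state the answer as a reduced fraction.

21/94

N_ring = 21 + 2·26 = 73
21(ω_s−ω_c) = −73(ω_r−ω_c),  ω_r=0, ω_s=1
21(1−ω_c) = −73(0−ω_c)  ⇒  94ω_c = 21  ⇒  ω_c = 21/94
ω_c/ω_s = 21/94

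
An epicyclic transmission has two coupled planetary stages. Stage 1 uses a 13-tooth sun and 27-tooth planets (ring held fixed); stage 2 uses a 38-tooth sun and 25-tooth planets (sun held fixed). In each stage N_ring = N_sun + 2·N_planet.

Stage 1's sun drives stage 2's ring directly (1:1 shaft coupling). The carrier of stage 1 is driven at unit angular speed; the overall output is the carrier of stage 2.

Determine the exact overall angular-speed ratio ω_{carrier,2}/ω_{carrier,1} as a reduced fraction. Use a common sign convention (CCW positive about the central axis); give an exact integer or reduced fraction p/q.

Stage 1: N_ring = 13 + 2·27 = 67
Stage 1: 13(ω_s−ω_c) = −67(ω_r−ω_c),  ω_r=0, ω_c=1
Stage 1: ω_s = 1 − (67/13)(0−1) = 80/13
  ⇒ ω_s¹/ω_c¹ = 80/13
Stage 2: N_ring = 38 + 2·25 = 88
Stage 2: 38(ω_s−ω_c) = −88(ω_r−ω_c),  ω_s=0, ω_r=1
Stage 2: 38(0−ω_c) = −88(1−ω_c)  ⇒  126ω_c = 88  ⇒  ω_c = 44/63
  ⇒ ω_c²/ω_r² = 44/63
Coupling ω_r² = ω_s¹ ⇒ overall = 80/13 × 44/63 = 3520/819

3520/819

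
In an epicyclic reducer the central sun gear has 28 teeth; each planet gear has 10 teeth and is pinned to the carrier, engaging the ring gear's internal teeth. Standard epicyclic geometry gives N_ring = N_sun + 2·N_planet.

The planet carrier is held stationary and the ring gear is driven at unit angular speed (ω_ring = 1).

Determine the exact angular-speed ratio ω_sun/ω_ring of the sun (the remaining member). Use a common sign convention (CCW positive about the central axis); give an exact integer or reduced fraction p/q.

N_ring = 28 + 2·10 = 48
28(ω_s−ω_c) = −48(ω_r−ω_c),  ω_c=0, ω_r=1
ω_s = 0 − (48/28)(1−0) = -12/7
ω_s/ω_r = -12/7

-12/7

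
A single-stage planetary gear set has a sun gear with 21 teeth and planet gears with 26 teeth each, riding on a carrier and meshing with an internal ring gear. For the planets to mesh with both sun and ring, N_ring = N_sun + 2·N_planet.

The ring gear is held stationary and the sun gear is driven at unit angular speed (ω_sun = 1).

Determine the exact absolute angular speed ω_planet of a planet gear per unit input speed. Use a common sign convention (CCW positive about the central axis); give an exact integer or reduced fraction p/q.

-21/52

N_ring = 21 + 2·26 = 73
21(ω_s−ω_c) = −73(ω_r−ω_c),  ω_r=0, ω_s=1
21(1−ω_c) = −73(0−ω_c)  ⇒  94ω_c = 21  ⇒  ω_c = 21/94
sun–planet: 21·(1−21/94) = −26·(ω_p−ω_c)  ⇒  ω_p−ω_c = −(21/26)·(73/94) = -1533/2444
ω_p = 21/94 − 1533/2444 = -21/52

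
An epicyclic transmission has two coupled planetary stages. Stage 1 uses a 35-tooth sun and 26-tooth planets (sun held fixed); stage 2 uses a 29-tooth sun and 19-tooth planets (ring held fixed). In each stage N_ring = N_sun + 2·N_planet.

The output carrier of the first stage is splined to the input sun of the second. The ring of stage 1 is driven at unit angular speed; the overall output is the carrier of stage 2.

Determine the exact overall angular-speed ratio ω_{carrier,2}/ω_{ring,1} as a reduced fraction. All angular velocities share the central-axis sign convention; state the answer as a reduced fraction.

841/3904

Stage 1: N_ring = 35 + 2·26 = 87
Stage 1: 35(ω_s−ω_c) = −87(ω_r−ω_c),  ω_s=0, ω_r=1
Stage 1: 35(0−ω_c) = −87(1−ω_c)  ⇒  122ω_c = 87  ⇒  ω_c = 87/122
  ⇒ ω_c¹/ω_r¹ = 87/122
Stage 2: N_ring = 29 + 2·19 = 67
Stage 2: 29(ω_s−ω_c) = −67(ω_r−ω_c),  ω_r=0, ω_s=1
Stage 2: 29(1−ω_c) = −67(0−ω_c)  ⇒  96ω_c = 29  ⇒  ω_c = 29/96
  ⇒ ω_c²/ω_s² = 29/96
Coupling ω_s² = ω_c¹ ⇒ overall = 87/122 × 29/96 = 841/3904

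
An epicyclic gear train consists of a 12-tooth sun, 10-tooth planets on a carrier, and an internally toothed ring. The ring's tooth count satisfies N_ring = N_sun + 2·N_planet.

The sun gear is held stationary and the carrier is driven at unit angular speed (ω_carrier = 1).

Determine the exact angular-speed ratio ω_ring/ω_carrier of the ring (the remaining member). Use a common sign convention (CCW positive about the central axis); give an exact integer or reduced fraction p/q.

N_ring = 12 + 2·10 = 32
12(ω_s−ω_c) = −32(ω_r−ω_c),  ω_s=0, ω_c=1
ω_r = 1 − (12/32)(0−1) = 11/8
ω_r/ω_c = 11/8

11/8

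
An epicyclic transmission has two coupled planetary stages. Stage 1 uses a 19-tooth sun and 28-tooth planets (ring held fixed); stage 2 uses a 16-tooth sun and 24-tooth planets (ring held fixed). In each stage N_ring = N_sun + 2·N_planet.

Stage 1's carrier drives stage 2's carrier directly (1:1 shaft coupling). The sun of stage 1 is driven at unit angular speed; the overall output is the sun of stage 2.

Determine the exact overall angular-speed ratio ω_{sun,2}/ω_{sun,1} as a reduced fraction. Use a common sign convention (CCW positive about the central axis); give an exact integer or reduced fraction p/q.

Stage 1: N_ring = 19 + 2·28 = 75
Stage 1: 19(ω_s−ω_c) = −75(ω_r−ω_c),  ω_r=0, ω_s=1
Stage 1: 19(1−ω_c) = −75(0−ω_c)  ⇒  94ω_c = 19  ⇒  ω_c = 19/94
  ⇒ ω_c¹/ω_s¹ = 19/94
Stage 2: N_ring = 16 + 2·24 = 64
Stage 2: 16(ω_s−ω_c) = −64(ω_r−ω_c),  ω_r=0, ω_c=1
Stage 2: ω_s = 1 − (64/16)(0−1) = 5
  ⇒ ω_s²/ω_c² = 5
Coupling ω_c² = ω_c¹ ⇒ overall = 19/94 × 5 = 95/94

95/94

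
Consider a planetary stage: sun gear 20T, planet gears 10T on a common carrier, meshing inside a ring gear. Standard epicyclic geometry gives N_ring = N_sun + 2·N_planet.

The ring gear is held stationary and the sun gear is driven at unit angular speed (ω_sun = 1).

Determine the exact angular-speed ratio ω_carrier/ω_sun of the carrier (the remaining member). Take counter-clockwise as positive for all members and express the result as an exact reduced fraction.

N_ring = 20 + 2·10 = 40
20(ω_s−ω_c) = −40(ω_r−ω_c),  ω_r=0, ω_s=1
20(1−ω_c) = −40(0−ω_c)  ⇒  60ω_c = 20  ⇒  ω_c = 1/3
ω_c/ω_s = 1/3

1/3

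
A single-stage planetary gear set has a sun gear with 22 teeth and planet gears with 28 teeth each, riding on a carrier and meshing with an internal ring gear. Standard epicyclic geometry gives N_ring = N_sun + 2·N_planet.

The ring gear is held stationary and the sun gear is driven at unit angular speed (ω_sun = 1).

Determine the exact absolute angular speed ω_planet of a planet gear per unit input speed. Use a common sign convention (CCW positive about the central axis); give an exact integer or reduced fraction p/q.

N_ring = 22 + 2·28 = 78
22(ω_s−ω_c) = −78(ω_r−ω_c),  ω_r=0, ω_s=1
22(1−ω_c) = −78(0−ω_c)  ⇒  100ω_c = 22  ⇒  ω_c = 11/50
sun–planet: 22·(1−11/50) = −28·(ω_p−ω_c)  ⇒  ω_p−ω_c = −(22/28)·(39/50) = -429/700
ω_p = 11/50 − 429/700 = -11/28

-11/28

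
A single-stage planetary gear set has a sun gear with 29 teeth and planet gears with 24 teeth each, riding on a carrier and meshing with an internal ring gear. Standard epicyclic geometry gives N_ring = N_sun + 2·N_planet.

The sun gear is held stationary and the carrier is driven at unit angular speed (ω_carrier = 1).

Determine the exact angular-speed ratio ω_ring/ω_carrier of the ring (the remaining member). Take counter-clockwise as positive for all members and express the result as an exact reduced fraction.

106/77

N_ring = 29 + 2·24 = 77
29(ω_s−ω_c) = −77(ω_r−ω_c),  ω_s=0, ω_c=1
ω_r = 1 − (29/77)(0−1) = 106/77
ω_r/ω_c = 106/77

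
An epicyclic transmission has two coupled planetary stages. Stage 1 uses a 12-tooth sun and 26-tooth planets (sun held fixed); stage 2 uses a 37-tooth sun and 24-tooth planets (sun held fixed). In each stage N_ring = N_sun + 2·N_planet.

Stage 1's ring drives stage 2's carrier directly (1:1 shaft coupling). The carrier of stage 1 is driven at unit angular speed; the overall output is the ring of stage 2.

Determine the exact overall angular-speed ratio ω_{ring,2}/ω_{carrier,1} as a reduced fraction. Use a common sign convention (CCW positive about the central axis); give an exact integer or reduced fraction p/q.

1159/680

Stage 1: N_ring = 12 + 2·26 = 64
Stage 1: 12(ω_s−ω_c) = −64(ω_r−ω_c),  ω_s=0, ω_c=1
Stage 1: ω_r = 1 − (12/64)(0−1) = 19/16
  ⇒ ω_r¹/ω_c¹ = 19/16
Stage 2: N_ring = 37 + 2·24 = 85
Stage 2: 37(ω_s−ω_c) = −85(ω_r−ω_c),  ω_s=0, ω_c=1
Stage 2: ω_r = 1 − (37/85)(0−1) = 122/85
  ⇒ ω_r²/ω_c² = 122/85
Coupling ω_c² = ω_r¹ ⇒ overall = 19/16 × 122/85 = 1159/680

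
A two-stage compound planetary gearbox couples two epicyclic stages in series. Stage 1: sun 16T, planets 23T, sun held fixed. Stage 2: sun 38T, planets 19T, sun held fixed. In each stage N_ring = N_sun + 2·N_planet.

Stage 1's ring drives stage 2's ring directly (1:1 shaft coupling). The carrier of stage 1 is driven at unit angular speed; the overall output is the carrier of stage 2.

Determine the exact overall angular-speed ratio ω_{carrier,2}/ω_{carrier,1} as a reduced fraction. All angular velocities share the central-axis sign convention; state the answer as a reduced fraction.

Stage 1: N_ring = 16 + 2·23 = 62
Stage 1: 16(ω_s−ω_c) = −62(ω_r−ω_c),  ω_s=0, ω_c=1
Stage 1: ω_r = 1 − (16/62)(0−1) = 39/31
  ⇒ ω_r¹/ω_c¹ = 39/31
Stage 2: N_ring = 38 + 2·19 = 76
Stage 2: 38(ω_s−ω_c) = −76(ω_r−ω_c),  ω_s=0, ω_r=1
Stage 2: 38(0−ω_c) = −76(1−ω_c)  ⇒  114ω_c = 76  ⇒  ω_c = 2/3
  ⇒ ω_c²/ω_r² = 2/3
Coupling ω_r² = ω_r¹ ⇒ overall = 39/31 × 2/3 = 26/31

26/31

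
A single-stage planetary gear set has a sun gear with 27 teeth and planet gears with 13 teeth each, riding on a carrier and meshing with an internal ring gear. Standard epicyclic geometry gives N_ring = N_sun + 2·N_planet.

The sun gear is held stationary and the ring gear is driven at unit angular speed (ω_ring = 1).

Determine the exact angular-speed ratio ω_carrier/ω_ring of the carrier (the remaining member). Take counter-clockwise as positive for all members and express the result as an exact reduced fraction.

N_ring = 27 + 2·13 = 53
27(ω_s−ω_c) = −53(ω_r−ω_c),  ω_s=0, ω_r=1
27(0−ω_c) = −53(1−ω_c)  ⇒  80ω_c = 53  ⇒  ω_c = 53/80
ω_c/ω_r = 53/80

53/80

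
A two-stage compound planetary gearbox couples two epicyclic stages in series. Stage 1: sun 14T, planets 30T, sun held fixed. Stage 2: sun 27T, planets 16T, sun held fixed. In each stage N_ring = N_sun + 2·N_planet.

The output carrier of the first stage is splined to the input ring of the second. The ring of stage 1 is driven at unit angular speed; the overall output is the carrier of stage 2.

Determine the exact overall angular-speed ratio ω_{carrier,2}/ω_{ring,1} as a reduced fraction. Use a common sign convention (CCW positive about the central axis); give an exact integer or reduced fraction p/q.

Stage 1: N_ring = 14 + 2·30 = 74
Stage 1: 14(ω_s−ω_c) = −74(ω_r−ω_c),  ω_s=0, ω_r=1
Stage 1: 14(0−ω_c) = −74(1−ω_c)  ⇒  88ω_c = 74  ⇒  ω_c = 37/44
  ⇒ ω_c¹/ω_r¹ = 37/44
Stage 2: N_ring = 27 + 2·16 = 59
Stage 2: 27(ω_s−ω_c) = −59(ω_r−ω_c),  ω_s=0, ω_r=1
Stage 2: 27(0−ω_c) = −59(1−ω_c)  ⇒  86ω_c = 59  ⇒  ω_c = 59/86
  ⇒ ω_c²/ω_r² = 59/86
Coupling ω_r² = ω_c¹ ⇒ overall = 37/44 × 59/86 = 2183/3784

2183/3784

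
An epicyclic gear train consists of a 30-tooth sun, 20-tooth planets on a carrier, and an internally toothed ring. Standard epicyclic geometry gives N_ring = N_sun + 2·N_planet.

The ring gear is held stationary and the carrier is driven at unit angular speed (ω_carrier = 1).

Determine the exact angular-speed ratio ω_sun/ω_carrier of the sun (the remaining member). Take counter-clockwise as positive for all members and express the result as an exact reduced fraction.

10/3

N_ring = 30 + 2·20 = 70
30(ω_s−ω_c) = −70(ω_r−ω_c),  ω_r=0, ω_c=1
ω_s = 1 − (70/30)(0−1) = 10/3
ω_s/ω_c = 10/3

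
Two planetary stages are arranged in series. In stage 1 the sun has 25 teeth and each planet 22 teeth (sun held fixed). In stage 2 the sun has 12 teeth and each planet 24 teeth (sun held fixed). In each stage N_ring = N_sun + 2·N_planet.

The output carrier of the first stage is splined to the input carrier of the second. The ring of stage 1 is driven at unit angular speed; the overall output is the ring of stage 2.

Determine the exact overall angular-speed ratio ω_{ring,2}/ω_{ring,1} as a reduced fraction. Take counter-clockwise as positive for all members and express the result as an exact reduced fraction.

Stage 1: N_ring = 25 + 2·22 = 69
Stage 1: 25(ω_s−ω_c) = −69(ω_r−ω_c),  ω_s=0, ω_r=1
Stage 1: 25(0−ω_c) = −69(1−ω_c)  ⇒  94ω_c = 69  ⇒  ω_c = 69/94
  ⇒ ω_c¹/ω_r¹ = 69/94
Stage 2: N_ring = 12 + 2·24 = 60
Stage 2: 12(ω_s−ω_c) = −60(ω_r−ω_c),  ω_s=0, ω_c=1
Stage 2: ω_r = 1 − (12/60)(0−1) = 6/5
  ⇒ ω_r²/ω_c² = 6/5
Coupling ω_c² = ω_c¹ ⇒ overall = 69/94 × 6/5 = 207/235

207/235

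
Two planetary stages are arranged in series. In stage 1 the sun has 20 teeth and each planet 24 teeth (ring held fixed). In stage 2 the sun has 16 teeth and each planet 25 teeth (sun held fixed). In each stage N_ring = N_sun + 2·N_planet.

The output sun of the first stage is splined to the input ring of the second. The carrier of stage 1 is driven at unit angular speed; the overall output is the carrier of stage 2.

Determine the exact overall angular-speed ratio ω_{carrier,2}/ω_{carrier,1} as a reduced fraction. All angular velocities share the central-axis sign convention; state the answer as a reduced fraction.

726/205

Stage 1: N_ring = 20 + 2·24 = 68
Stage 1: 20(ω_s−ω_c) = −68(ω_r−ω_c),  ω_r=0, ω_c=1
Stage 1: ω_s = 1 − (68/20)(0−1) = 22/5
  ⇒ ω_s¹/ω_c¹ = 22/5
Stage 2: N_ring = 16 + 2·25 = 66
Stage 2: 16(ω_s−ω_c) = −66(ω_r−ω_c),  ω_s=0, ω_r=1
Stage 2: 16(0−ω_c) = −66(1−ω_c)  ⇒  82ω_c = 66  ⇒  ω_c = 33/41
  ⇒ ω_c²/ω_r² = 33/41
Coupling ω_r² = ω_s¹ ⇒ overall = 22/5 × 33/41 = 726/205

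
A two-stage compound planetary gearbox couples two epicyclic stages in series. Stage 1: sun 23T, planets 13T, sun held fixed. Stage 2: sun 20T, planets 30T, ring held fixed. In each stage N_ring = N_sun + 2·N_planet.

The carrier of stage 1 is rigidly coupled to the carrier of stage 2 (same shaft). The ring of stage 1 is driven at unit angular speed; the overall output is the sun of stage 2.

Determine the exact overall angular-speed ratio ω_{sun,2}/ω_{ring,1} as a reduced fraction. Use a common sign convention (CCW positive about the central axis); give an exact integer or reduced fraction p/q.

Stage 1: N_ring = 23 + 2·13 = 49
Stage 1: 23(ω_s−ω_c) = −49(ω_r−ω_c),  ω_s=0, ω_r=1
Stage 1: 23(0−ω_c) = −49(1−ω_c)  ⇒  72ω_c = 49  ⇒  ω_c = 49/72
  ⇒ ω_c¹/ω_r¹ = 49/72
Stage 2: N_ring = 20 + 2·30 = 80
Stage 2: 20(ω_s−ω_c) = −80(ω_r−ω_c),  ω_r=0, ω_c=1
Stage 2: ω_s = 1 − (80/20)(0−1) = 5
  ⇒ ω_s²/ω_c² = 5
Coupling ω_c² = ω_c¹ ⇒ overall = 49/72 × 5 = 245/72

245/72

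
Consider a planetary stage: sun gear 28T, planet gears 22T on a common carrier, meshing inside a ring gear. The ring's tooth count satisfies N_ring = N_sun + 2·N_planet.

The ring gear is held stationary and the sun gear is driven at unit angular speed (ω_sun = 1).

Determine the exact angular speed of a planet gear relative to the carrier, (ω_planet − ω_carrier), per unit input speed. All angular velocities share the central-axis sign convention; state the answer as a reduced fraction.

-252/275

N_ring = 28 + 2·22 = 72
28(ω_s−ω_c) = −72(ω_r−ω_c),  ω_r=0, ω_s=1
28(1−ω_c) = −72(0−ω_c)  ⇒  100ω_c = 28  ⇒  ω_c = 7/25
sun–planet: 28·(1−7/25) = −22·(ω_p−ω_c)  ⇒  ω_p−ω_c = −(28/22)·(18/25) = -252/275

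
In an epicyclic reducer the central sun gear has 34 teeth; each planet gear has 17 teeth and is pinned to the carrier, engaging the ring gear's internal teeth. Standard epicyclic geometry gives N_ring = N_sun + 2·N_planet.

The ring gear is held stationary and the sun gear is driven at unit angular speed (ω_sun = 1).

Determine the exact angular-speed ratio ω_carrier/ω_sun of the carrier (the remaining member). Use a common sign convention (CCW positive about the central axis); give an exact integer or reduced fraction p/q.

N_ring = 34 + 2·17 = 68
34(ω_s−ω_c) = −68(ω_r−ω_c),  ω_r=0, ω_s=1
34(1−ω_c) = −68(0−ω_c)  ⇒  102ω_c = 34  ⇒  ω_c = 1/3
ω_c/ω_s = 1/3

1/3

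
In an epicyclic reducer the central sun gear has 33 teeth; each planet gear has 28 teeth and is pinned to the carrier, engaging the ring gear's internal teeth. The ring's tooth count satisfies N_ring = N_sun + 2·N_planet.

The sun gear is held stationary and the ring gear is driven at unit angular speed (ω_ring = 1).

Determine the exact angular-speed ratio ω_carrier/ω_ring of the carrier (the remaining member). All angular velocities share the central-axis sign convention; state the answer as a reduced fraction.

89/122

N_ring = 33 + 2·28 = 89
33(ω_s−ω_c) = −89(ω_r−ω_c),  ω_s=0, ω_r=1
33(0−ω_c) = −89(1−ω_c)  ⇒  122ω_c = 89  ⇒  ω_c = 89/122
ω_c/ω_r = 89/122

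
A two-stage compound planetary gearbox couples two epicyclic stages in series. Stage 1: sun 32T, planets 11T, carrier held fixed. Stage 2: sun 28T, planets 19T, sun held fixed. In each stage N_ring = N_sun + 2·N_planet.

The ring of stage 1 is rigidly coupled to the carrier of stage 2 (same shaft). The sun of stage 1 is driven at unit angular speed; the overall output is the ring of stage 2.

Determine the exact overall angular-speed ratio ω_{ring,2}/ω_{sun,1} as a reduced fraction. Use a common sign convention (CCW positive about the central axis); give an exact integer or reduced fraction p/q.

-752/891

Stage 1: N_ring = 32 + 2·11 = 54
Stage 1: 32(ω_s−ω_c) = −54(ω_r−ω_c),  ω_c=0, ω_s=1
Stage 1: ω_r = 0 − (32/54)(1−0) = -16/27
  ⇒ ω_r¹/ω_s¹ = -16/27
Stage 2: N_ring = 28 + 2·19 = 66
Stage 2: 28(ω_s−ω_c) = −66(ω_r−ω_c),  ω_s=0, ω_c=1
Stage 2: ω_r = 1 − (28/66)(0−1) = 47/33
  ⇒ ω_r²/ω_c² = 47/33
Coupling ω_c² = ω_r¹ ⇒ overall = -16/27 × 47/33 = -752/891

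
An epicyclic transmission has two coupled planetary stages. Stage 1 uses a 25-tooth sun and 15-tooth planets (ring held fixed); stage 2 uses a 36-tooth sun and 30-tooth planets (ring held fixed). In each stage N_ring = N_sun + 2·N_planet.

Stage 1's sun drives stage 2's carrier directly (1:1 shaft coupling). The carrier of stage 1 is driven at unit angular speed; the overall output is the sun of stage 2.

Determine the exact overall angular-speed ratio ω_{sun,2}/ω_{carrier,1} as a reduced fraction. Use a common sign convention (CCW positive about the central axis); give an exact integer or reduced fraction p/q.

Stage 1: N_ring = 25 + 2·15 = 55
Stage 1: 25(ω_s−ω_c) = −55(ω_r−ω_c),  ω_r=0, ω_c=1
Stage 1: ω_s = 1 − (55/25)(0−1) = 16/5
  ⇒ ω_s¹/ω_c¹ = 16/5
Stage 2: N_ring = 36 + 2·30 = 96
Stage 2: 36(ω_s−ω_c) = −96(ω_r−ω_c),  ω_r=0, ω_c=1
Stage 2: ω_s = 1 − (96/36)(0−1) = 11/3
  ⇒ ω_s²/ω_c² = 11/3
Coupling ω_c² = ω_s¹ ⇒ overall = 16/5 × 11/3 = 176/15

176/15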